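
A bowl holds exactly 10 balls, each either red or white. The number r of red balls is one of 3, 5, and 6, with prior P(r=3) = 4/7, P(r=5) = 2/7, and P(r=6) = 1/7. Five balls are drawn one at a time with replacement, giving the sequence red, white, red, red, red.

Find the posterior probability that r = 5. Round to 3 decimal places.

Under each hypothesis, the probability of the observed sequence is: P(data | r = 3) = (3/10)(7/10)(3/10)(3/10)(3/10) = 0.00567; P(data | r = 5) = (5/10)(5/10)(5/10)(5/10)(5/10) = 0.03125; P(data | r = 6) = (6/10)(4/10)(6/10)(6/10)(6/10) = 0.05184.
Weighting by the prior gives 4/7 · 0.00567 = 0.00324, 2/7 · 0.03125 = 0.0089286, 1/7 · 0.05184 = 0.0074057; with total 0.019574.
Hence P(r = 5 | data) = (0.0089286) / (0.019574) = 0.45614.

0.456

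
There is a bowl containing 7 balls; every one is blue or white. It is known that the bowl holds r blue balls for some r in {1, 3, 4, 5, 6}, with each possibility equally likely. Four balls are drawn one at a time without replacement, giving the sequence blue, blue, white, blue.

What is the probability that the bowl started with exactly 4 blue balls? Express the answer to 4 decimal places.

0.2143

Under each hypothesis, the probability of the observed sequence is: P(data | r = 1) = (1/7)(0/6) = 0; P(data | r = 3) = (3/7)(2/6)(4/5)(1/4) = 1/35; P(data | r = 4) = (4/7)(3/6)(3/5)(2/4) = 3/35; P(data | r = 5) = (5/7)(4/6)(2/5)(3/4) = 1/7; P(data | r = 6) = (6/7)(5/6)(1/5)(4/4) = 1/7.
Weighting by the prior gives 1/5 · 0 = 0, 1/5 · 1/35 = 1/175, 1/5 · 3/35 = 3/175, 1/5 · 1/7 = 1/35, 1/5 · 1/7 = 1/35; with total 2/25.
So P(r = 4 | data) = (3/175) / (2/25) = 3/14.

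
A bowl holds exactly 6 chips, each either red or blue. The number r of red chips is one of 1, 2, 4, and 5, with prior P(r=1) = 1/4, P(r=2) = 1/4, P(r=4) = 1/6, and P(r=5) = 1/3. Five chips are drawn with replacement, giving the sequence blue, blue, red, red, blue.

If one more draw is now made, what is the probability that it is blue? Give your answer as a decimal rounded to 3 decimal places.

0.618

For each hypothesis, P(data | H) works out to: P(data | r = 1) = (5/6)(5/6)(1/6)(1/6)(5/6) = 0.016075; P(data | r = 2) = (4/6)(4/6)(2/6)(2/6)(4/6) = 0.032922; P(data | r = 4) = (2/6)(2/6)(4/6)(4/6)(2/6) = 0.016461; P(data | r = 5) = (1/6)(1/6)(5/6)(5/6)(1/6) = 0.003215.
Weighting by the prior gives 1/4 · 0.016075 = 0.0040188, 1/4 · 0.032922 = 0.0082305, 1/6 · 0.016461 = 0.0027435, 1/3 · 0.003215 = 0.0010717; with total 0.016064.
Normalising, the posterior is P(r = 1 | data) = 0.25017, P(r = 2 | data) = 0.51234, P(r = 4 | data) = 0.17078, P(r = 5 | data) = 0.066711.
Averaging over the posterior, P(blue next | data) = (5/6)(0.25017) + (2/3)(0.51234) + (1/3)(0.17078) + (1/6)(0.066711) = 0.61808.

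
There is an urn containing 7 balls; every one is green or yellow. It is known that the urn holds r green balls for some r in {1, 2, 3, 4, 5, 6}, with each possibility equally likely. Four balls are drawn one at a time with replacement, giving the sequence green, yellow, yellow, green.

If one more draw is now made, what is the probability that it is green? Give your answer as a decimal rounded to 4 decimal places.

0.5000

The likelihood of the observed sequence under each hypothesis: P(data | r = 1) = (1/7)(6/7)(6/7)(1/7) = 0.014994; P(data | r = 2) = (2/7)(5/7)(5/7)(2/7) = 0.041649; P(data | r = 3) = (3/7)(4/7)(4/7)(3/7) = 0.059975; P(data | r = 4) = (4/7)(3/7)(3/7)(4/7) = 0.059975; P(data | r = 5) = (5/7)(2/7)(2/7)(5/7) = 0.041649; P(data | r = 6) = (6/7)(1/7)(1/7)(6/7) = 0.014994.
The prior-weighted likelihoods are 1/6 · 0.014994 = 0.002499, 1/6 · 0.041649 = 0.0069416, 1/6 · 0.059975 = 0.0099958, 1/6 · 0.059975 = 0.0099958, 1/6 · 0.041649 = 0.0069416, 1/6 · 0.014994 = 0.002499; summing to 0.038873.
Dividing through by the total gives posterior P(r = 1 | data) = 0.064286, P(r = 2 | data) = 0.17857, P(r = 3 | data) = 0.25714, P(r = 4 | data) = 0.25714, P(r = 5 | data) = 0.17857, P(r = 6 | data) = 0.064286.
So P(green next | data) = Σ P(green next | H) P(H | data) = (1/7)(0.064286) + (2/7)(0.17857) + (3/7)(0.25714) + (4/7)(0.25714) + (5/7)(0.17857) + (6/7)(0.064286) = 0.5.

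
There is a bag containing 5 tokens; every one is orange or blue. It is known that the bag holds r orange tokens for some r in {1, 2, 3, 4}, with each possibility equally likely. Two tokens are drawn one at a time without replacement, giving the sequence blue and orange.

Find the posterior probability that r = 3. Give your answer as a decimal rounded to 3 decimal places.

For each hypothesis, P(data | H) works out to: P(data | r = 1) = (4/5)(1/4) = 1/5; P(data | r = 2) = (3/5)(2/4) = 3/10; P(data | r = 3) = (2/5)(3/4) = 3/10; P(data | r = 4) = (1/5)(4/4) = 1/5.
The prior-weighted likelihoods are 1/4 · 1/5 = 1/20, 1/4 · 3/10 = 3/40, 1/4 · 3/10 = 3/40, 1/4 · 1/5 = 1/20; summing to 1/4.
Therefore the posterior P(r = 3 | data) = (3/40) / (1/4) = 3/10.

0.300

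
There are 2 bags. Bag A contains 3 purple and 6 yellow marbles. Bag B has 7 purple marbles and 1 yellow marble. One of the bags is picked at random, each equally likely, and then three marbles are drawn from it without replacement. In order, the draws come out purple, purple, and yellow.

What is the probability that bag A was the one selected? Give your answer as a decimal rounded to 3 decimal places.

0.364

The likelihood of the observed sequence under each hypothesis: P(data | bag A) = (3/9)(2/8)(6/7) = 1/14; P(data | bag B) = (7/8)(6/7)(1/6) = 1/8.
Multiplying each by its prior: 1/2 · 1/14 = 1/28, 1/2 · 1/8 = 1/16; summing to 11/112.
So P(bag A | data) = (1/28) / (11/112) = 4/11.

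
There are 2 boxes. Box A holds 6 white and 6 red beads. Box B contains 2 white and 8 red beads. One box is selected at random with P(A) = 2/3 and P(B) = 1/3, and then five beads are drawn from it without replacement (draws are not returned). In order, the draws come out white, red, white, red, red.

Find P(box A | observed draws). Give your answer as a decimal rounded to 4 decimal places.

Compute the likelihood of the observed sequence for each case: P(data | box A) = (6/12)(6/11)(5/10)(5/9)(4/8) = 0.037879; P(data | box B) = (2/10)(8/9)(1/8)(7/7)(6/6) = 0.022222.
Multiplying each by its prior: 2/3 · 0.037879 = 0.025253, 1/3 · 0.022222 = 0.0074074; these sum to 0.03266.
So P(box A | data) = (0.025253) / (0.03266) = 0.7732.

0.7732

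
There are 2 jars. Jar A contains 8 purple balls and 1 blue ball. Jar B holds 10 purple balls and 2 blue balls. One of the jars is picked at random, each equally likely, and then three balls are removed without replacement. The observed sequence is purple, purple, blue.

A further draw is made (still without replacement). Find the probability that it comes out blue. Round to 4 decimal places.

0.0612

Compute the likelihood of the observed sequence for each case: P(data | jar A) = (8/9)(7/8)(1/7) = 1/9; P(data | jar B) = (10/12)(9/11)(2/10) = 3/22.
The prior-weighted likelihoods are 1/2 · 1/9 = 1/18, 1/2 · 3/22 = 3/44; these sum to 49/396.
Normalising, the posterior is P(jar A | data) = 22/49, P(jar B | data) = 27/49.
So P(blue next | data) = Σ P(blue next | H) P(H | data) = (0)(22/49) + (1/9)(27/49) = 3/49.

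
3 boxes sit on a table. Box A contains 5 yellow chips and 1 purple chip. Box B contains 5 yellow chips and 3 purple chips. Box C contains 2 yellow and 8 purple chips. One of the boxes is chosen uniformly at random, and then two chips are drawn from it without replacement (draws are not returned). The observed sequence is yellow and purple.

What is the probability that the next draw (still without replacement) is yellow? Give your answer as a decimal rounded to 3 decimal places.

The likelihood of the observed sequence under each hypothesis: P(data | box A) = (5/6)(1/5) = 0.16667; P(data | box B) = (5/8)(3/7) = 0.26786; P(data | box C) = (2/10)(8/9) = 0.17778.
Weighting by the prior gives 1/3 · 0.16667 = 0.055556, 1/3 · 0.26786 = 0.089286, 1/3 · 0.17778 = 0.059259; with total 0.2041.
Dividing through by the total gives posterior P(box A | data) = 0.2722, P(box B | data) = 0.43746, P(box C | data) = 0.29034.
So P(yellow next | data) = Σ P(yellow next | H) P(H | data) = (1)(0.2722) + (2/3)(0.43746) + (1/8)(0.29034) = 0.60013.

0.600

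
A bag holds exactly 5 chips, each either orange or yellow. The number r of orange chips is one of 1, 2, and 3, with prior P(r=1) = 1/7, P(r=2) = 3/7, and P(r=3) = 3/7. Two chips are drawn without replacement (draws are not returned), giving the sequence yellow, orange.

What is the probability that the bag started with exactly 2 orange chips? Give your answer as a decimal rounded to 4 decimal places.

The likelihood of the observed sequence under each hypothesis: P(data | r = 1) = (4/5)(1/4) = 1/5; P(data | r = 2) = (3/5)(2/4) = 3/10; P(data | r = 3) = (2/5)(3/4) = 3/10.
The prior-weighted likelihoods are 1/7 · 1/5 = 1/35, 3/7 · 3/10 = 9/70, 3/7 · 3/10 = 9/70; summing to 2/7.
Therefore the posterior P(r = 2 | data) = (9/70) / (2/7) = 9/20.

0.4500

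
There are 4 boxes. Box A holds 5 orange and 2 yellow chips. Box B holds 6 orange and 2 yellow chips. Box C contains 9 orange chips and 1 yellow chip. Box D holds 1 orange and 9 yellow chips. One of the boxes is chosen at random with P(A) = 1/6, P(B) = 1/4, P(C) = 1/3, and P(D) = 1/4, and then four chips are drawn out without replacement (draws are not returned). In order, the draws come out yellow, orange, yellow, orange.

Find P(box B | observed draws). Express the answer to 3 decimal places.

The likelihood of the observed sequence under each hypothesis: P(data | box A) = (2/7)(5/6)(1/5)(4/4) = 0.047619; P(data | box B) = (2/8)(6/7)(1/6)(5/5) = 0.035714; P(data | box C) = (1/10)(9/9)(0/8) = 0; P(data | box D) = (9/10)(1/9)(8/8)(0/7) = 0.
Multiplying each by its prior: 1/6 · 0.047619 = 0.0079365, 1/4 · 0.035714 = 0.0089286, 1/3 · 0 = 0, 1/4 · 0 = 0; with total 0.016865.
So P(box B | data) = (0.0089286) / (0.016865) = 0.52941.

0.529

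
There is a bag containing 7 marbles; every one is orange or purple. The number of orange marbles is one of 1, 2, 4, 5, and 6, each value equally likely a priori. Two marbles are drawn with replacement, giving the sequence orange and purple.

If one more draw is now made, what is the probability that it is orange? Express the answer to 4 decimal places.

For each hypothesis, P(data | H) works out to: P(data | r = 1) = (1/7)(6/7) = 6/49; P(data | r = 2) = (2/7)(5/7) = 10/49; P(data | r = 4) = (4/7)(3/7) = 12/49; P(data | r = 5) = (5/7)(2/7) = 10/49; P(data | r = 6) = (6/7)(1/7) = 6/49.
Multiplying each by its prior: 1/5 · 6/49 = 6/245, 1/5 · 10/49 = 2/49, 1/5 · 12/49 = 12/245, 1/5 · 10/49 = 2/49, 1/5 · 6/49 = 6/245; these sum to 44/245.
Dividing through by the total gives posterior P(r = 1 | data) = 3/22, P(r = 2 | data) = 5/22, P(r = 4 | data) = 3/11, P(r = 5 | data) = 5/22, P(r = 6 | data) = 3/22.
So P(orange next | data) = Σ P(orange next | H) P(H | data) = (1/7)(3/22) + (2/7)(5/22) + (4/7)(3/11) + (5/7)(5/22) + (6/7)(3/22) = 40/77.

0.5195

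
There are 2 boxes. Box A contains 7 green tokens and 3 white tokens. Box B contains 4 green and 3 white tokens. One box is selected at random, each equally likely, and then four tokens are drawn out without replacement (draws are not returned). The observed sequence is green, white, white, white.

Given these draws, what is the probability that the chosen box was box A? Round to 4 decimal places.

0.2258

The likelihood of the observed sequence under each hypothesis: P(data | box A) = (7/10)(3/9)(2/8)(1/7) = 0.0083333; P(data | box B) = (4/7)(3/6)(2/5)(1/4) = 0.028571.
Weighting by the prior gives 1/2 · 0.0083333 = 0.0041667, 1/2 · 0.028571 = 0.014286; summing to 0.018452.
By Bayes' rule, P(box A | data) = (0.0041667) / (0.018452) = 0.22581.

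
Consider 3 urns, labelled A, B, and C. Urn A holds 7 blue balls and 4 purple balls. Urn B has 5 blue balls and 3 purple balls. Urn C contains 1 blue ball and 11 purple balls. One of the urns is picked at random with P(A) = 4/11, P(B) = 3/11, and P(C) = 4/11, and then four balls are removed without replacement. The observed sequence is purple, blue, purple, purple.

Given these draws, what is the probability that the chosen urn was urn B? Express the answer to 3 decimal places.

0.114

The likelihood of the observed sequence under each hypothesis: P(data | urn A) = (4/11)(7/10)(3/9)(2/8) = 0.021212; P(data | urn B) = (3/8)(5/7)(2/6)(1/5) = 0.017857; P(data | urn C) = (11/12)(1/11)(10/10)(9/9) = 0.083333.
Weighting by the prior gives 4/11 · 0.021212 = 0.0077135, 3/11 · 0.017857 = 0.0048701, 4/11 · 0.083333 = 0.030303; summing to 0.042887.
Hence P(urn B | data) = (0.0048701) / (0.042887) = 0.11356.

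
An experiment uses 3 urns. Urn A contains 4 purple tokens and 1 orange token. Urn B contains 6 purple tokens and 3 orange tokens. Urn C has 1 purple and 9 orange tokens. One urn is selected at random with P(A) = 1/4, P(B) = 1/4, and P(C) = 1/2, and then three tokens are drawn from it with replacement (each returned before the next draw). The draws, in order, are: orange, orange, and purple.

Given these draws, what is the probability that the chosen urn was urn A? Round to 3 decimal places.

0.119

The likelihood of the observed sequence under each hypothesis: P(data | urn A) = (1/5)(1/5)(4/5) = 0.032; P(data | urn B) = (3/9)(3/9)(6/9) = 0.074074; P(data | urn C) = (9/10)(9/10)(1/10) = 0.081.
Multiplying each by its prior: 1/4 · 0.032 = 0.008, 1/4 · 0.074074 = 0.018519, 1/2 · 0.081 = 0.0405; these sum to 0.067019.
Hence P(urn A | data) = (0.008) / (0.067019) = 0.11937.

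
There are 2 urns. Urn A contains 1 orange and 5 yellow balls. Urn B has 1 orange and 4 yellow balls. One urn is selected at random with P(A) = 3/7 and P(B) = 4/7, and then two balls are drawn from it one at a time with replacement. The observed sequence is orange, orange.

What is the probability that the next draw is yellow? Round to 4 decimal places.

0.8114

Compute the likelihood of the observed sequence for each case: P(data | urn A) = (1/6)(1/6) = 0.027778; P(data | urn B) = (1/5)(1/5) = 0.04.
Multiplying each by its prior: 3/7 · 0.027778 = 0.011905, 4/7 · 0.04 = 0.022857; summing to 0.034762.
The posterior is then P(urn A | data) = 0.34247, P(urn B | data) = 0.65753.
The predictive probability is P(yellow next | data) = (5/6)(0.34247) + (4/5)(0.65753) = 0.81142.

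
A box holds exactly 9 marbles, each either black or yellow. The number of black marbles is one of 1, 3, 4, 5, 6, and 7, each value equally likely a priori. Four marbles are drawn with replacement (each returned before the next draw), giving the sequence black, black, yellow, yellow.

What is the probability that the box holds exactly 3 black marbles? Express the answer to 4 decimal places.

0.1897

Under each hypothesis, the probability of the observed sequence is: P(data | r = 1) = (1/9)(1/9)(8/9)(8/9) = 0.0097546; P(data | r = 3) = (3/9)(3/9)(6/9)(6/9) = 0.049383; P(data | r = 4) = (4/9)(4/9)(5/9)(5/9) = 0.060966; P(data | r = 5) = (5/9)(5/9)(4/9)(4/9) = 0.060966; P(data | r = 6) = (6/9)(6/9)(3/9)(3/9) = 0.049383; P(data | r = 7) = (7/9)(7/9)(2/9)(2/9) = 0.029873.
Weighting by the prior gives 1/6 · 0.0097546 = 0.0016258, 1/6 · 0.049383 = 0.0082305, 1/6 · 0.060966 = 0.010161, 1/6 · 0.060966 = 0.010161, 1/6 · 0.049383 = 0.0082305, 1/6 · 0.029873 = 0.0049789; these sum to 0.043388.
Therefore the posterior P(r = 3 | data) = (0.0082305) / (0.043388) = 0.1897.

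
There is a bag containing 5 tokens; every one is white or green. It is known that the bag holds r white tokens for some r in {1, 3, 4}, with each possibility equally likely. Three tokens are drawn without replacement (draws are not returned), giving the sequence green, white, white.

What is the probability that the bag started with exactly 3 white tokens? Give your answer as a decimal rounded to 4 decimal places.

Under each hypothesis, the probability of the observed sequence is: P(data | r = 1) = (4/5)(1/4)(0/3) = 0; P(data | r = 3) = (2/5)(3/4)(2/3) = 1/5; P(data | r = 4) = (1/5)(4/4)(3/3) = 1/5.
Multiplying each by its prior: 1/3 · 0 = 0, 1/3 · 1/5 = 1/15, 1/3 · 1/5 = 1/15; these sum to 2/15.
Hence P(r = 3 | data) = (1/15) / (2/15) = 1/2.

0.5000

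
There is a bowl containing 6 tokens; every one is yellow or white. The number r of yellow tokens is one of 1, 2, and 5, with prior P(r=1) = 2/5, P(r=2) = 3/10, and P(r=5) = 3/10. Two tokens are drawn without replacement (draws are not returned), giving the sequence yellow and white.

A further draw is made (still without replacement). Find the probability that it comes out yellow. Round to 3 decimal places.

The likelihood of the observed sequence under each hypothesis: P(data | r = 1) = (1/6)(5/5) = 1/6; P(data | r = 2) = (2/6)(4/5) = 4/15; P(data | r = 5) = (5/6)(1/5) = 1/6.
Weighting by the prior gives 2/5 · 1/6 = 1/15, 3/10 · 4/15 = 2/25, 3/10 · 1/6 = 1/20; with total 59/300.
Normalising, the posterior is P(r = 1 | data) = 20/59, P(r = 2 | data) = 24/59, P(r = 5 | data) = 15/59.
Averaging over the posterior, P(yellow next | data) = (0)(20/59) + (1/4)(24/59) + (1)(15/59) = 21/59.

0.356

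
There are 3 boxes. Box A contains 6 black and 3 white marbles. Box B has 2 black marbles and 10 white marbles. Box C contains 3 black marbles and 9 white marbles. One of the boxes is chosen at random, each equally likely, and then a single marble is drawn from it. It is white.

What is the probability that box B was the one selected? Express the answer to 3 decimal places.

0.435

Under each hypothesis, the probability of this draw is: P(data | box A) = (3/9) = 1/3; P(data | box B) = (10/12) = 5/6; P(data | box C) = (9/12) = 3/4.
Weighting by the prior gives 1/3 · 1/3 = 1/9, 1/3 · 5/6 = 5/18, 1/3 · 3/4 = 1/4; with total 23/36.
So P(box B | data) = (5/18) / (23/36) = 10/23.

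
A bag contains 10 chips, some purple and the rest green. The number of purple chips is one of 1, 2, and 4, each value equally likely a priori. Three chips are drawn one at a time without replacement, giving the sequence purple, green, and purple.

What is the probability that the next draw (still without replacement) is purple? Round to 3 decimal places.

Under each hypothesis, the probability of the observed sequence is: P(data | r = 1) = (1/10)(9/9)(0/8) = 0; P(data | r = 2) = (2/10)(8/9)(1/8) = 1/45; P(data | r = 4) = (4/10)(6/9)(3/8) = 1/10.
Weighting by the prior gives 1/3 · 0 = 0, 1/3 · 1/45 = 1/135, 1/3 · 1/10 = 1/30; summing to 11/270.
The posterior is then P(r = 1 | data) = 0, P(r = 2 | data) = 2/11, P(r = 4 | data) = 9/11.
So P(purple next | data) = Σ P(purple next | H) P(H | data) = (0)(2/11) + (2/7)(9/11) = 18/77.

0.234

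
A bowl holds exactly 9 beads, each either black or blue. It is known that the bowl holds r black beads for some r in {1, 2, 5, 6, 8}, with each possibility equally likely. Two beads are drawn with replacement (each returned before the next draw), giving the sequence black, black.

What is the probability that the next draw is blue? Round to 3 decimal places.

For each hypothesis, P(data | H) works out to: P(data | r = 1) = (1/9)(1/9) = 1/81; P(data | r = 2) = (2/9)(2/9) = 4/81; P(data | r = 5) = (5/9)(5/9) = 25/81; P(data | r = 6) = (6/9)(6/9) = 4/9; P(data | r = 8) = (8/9)(8/9) = 64/81.
Multiplying each by its prior: 1/5 · 1/81 = 1/405, 1/5 · 4/81 = 4/405, 1/5 · 25/81 = 5/81, 1/5 · 4/9 = 4/45, 1/5 · 64/81 = 64/405; with total 26/81.
Normalising, the posterior is P(r = 1 | data) = 1/130, P(r = 2 | data) = 2/65, P(r = 5 | data) = 5/26, P(r = 6 | data) = 18/65, P(r = 8 | data) = 32/65.
Averaging over the posterior, P(blue next | data) = (8/9)(1/130) + (7/9)(2/65) + (4/9)(5/26) + (1/3)(18/65) + (1/9)(32/65) = 154/585.

0.263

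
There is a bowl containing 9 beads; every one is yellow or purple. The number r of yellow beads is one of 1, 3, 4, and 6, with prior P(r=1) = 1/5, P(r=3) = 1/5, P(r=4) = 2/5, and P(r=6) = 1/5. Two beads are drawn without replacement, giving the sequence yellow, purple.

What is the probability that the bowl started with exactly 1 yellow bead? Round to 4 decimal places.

The likelihood of the observed sequence under each hypothesis: P(data | r = 1) = (1/9)(8/8) = 1/9; P(data | r = 3) = (3/9)(6/8) = 1/4; P(data | r = 4) = (4/9)(5/8) = 5/18; P(data | r = 6) = (6/9)(3/8) = 1/4.
Weighting by the prior gives 1/5 · 1/9 = 1/45, 1/5 · 1/4 = 1/20, 2/5 · 5/18 = 1/9, 1/5 · 1/4 = 1/20; these sum to 7/30.
Hence P(r = 1 | data) = (1/45) / (7/30) = 2/21.

0.0952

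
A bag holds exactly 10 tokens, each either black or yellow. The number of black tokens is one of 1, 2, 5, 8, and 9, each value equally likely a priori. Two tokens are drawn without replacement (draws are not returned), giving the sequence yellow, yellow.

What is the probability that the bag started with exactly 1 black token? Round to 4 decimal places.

For each hypothesis, P(data | H) works out to: P(data | r = 1) = (9/10)(8/9) = 4/5; P(data | r = 2) = (8/10)(7/9) = 28/45; P(data | r = 5) = (5/10)(4/9) = 2/9; P(data | r = 8) = (2/10)(1/9) = 1/45; P(data | r = 9) = (1/10)(0/9) = 0.
The prior-weighted likelihoods are 1/5 · 4/5 = 4/25, 1/5 · 28/45 = 28/225, 1/5 · 2/9 = 2/45, 1/5 · 1/45 = 1/225, 1/5 · 0 = 0; these sum to 1/3.
Hence P(r = 1 | data) = (4/25) / (1/3) = 12/25.

0.4800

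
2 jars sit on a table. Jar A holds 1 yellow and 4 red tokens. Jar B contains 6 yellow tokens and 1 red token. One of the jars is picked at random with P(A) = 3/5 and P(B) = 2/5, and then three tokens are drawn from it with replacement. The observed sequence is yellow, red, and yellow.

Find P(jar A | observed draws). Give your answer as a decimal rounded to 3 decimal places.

The likelihood of the observed sequence under each hypothesis: P(data | jar A) = (1/5)(4/5)(1/5) = 0.032; P(data | jar B) = (6/7)(1/7)(6/7) = 0.10496.
Weighting by the prior gives 3/5 · 0.032 = 0.0192, 2/5 · 0.10496 = 0.041983; summing to 0.061183.
Hence P(jar A | data) = (0.0192) / (0.061183) = 0.31382.

0.314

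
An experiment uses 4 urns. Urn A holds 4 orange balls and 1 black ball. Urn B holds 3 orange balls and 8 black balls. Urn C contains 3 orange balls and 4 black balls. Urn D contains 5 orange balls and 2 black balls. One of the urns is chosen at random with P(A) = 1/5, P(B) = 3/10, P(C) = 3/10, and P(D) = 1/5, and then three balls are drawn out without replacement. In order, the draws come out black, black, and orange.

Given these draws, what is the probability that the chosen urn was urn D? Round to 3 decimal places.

Compute the likelihood of the observed sequence for each case: P(data | urn A) = (1/5)(0/4) = 0; P(data | urn B) = (8/11)(7/10)(3/9) = 0.1697; P(data | urn C) = (4/7)(3/6)(3/5) = 0.17143; P(data | urn D) = (2/7)(1/6)(5/5) = 0.047619.
Weighting by the prior gives 1/5 · 0 = 0, 3/10 · 0.1697 = 0.050909, 3/10 · 0.17143 = 0.051429, 1/5 · 0.047619 = 0.0095238; summing to 0.11186.
Therefore the posterior P(urn D | data) = (0.0095238) / (0.11186) = 0.085139.

0.085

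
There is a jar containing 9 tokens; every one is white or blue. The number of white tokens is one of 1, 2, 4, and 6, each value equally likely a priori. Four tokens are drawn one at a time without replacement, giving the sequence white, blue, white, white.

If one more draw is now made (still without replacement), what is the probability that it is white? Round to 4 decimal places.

Under each hypothesis, the probability of the observed sequence is: P(data | r = 1) = (1/9)(8/8)(0/7) = 0; P(data | r = 2) = (2/9)(7/8)(1/7)(0/6) = 0; P(data | r = 4) = (4/9)(5/8)(3/7)(2/6) = 5/126; P(data | r = 6) = (6/9)(3/8)(5/7)(4/6) = 5/42.
Multiplying each by its prior: 1/4 · 0 = 0, 1/4 · 0 = 0, 1/4 · 5/126 = 5/504, 1/4 · 5/42 = 5/168; summing to 5/126.
Dividing through by the total gives posterior P(r = 1 | data) = 0, P(r = 2 | data) = 0, P(r = 4 | data) = 1/4, P(r = 6 | data) = 3/4.
So P(white next | data) = Σ P(white next | H) P(H | data) = (1/5)(1/4) + (3/5)(3/4) = 1/2.

0.5000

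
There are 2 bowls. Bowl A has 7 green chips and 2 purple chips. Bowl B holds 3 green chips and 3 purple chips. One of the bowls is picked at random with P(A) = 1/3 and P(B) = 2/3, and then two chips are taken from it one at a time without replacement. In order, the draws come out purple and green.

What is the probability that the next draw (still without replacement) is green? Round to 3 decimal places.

0.587

For each hypothesis, P(data | H) works out to: P(data | bowl A) = (2/9)(7/8) = 7/36; P(data | bowl B) = (3/6)(3/5) = 3/10.
Weighting by the prior gives 1/3 · 7/36 = 7/108, 2/3 · 3/10 = 1/5; summing to 143/540.
The posterior is then P(bowl A | data) = 35/143, P(bowl B | data) = 108/143.
So P(green next | data) = Σ P(green next | H) P(H | data) = (6/7)(35/143) + (1/2)(108/143) = 84/143.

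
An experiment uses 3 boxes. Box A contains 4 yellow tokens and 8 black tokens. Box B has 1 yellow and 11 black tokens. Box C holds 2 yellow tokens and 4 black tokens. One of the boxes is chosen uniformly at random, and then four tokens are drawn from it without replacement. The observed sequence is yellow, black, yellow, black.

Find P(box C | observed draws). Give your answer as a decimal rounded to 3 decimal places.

0.541

Under each hypothesis, the probability of the observed sequence is: P(data | box A) = (4/12)(8/11)(3/10)(7/9) = 0.056566; P(data | box B) = (1/12)(11/11)(0/10) = 0; P(data | box C) = (2/6)(4/5)(1/4)(3/3) = 0.066667.
The prior-weighted likelihoods are 1/3 · 0.056566 = 0.018855, 1/3 · 0 = 0, 1/3 · 0.066667 = 0.022222; with total 0.041077.
Hence P(box C | data) = (0.022222) / (0.041077) = 0.54098.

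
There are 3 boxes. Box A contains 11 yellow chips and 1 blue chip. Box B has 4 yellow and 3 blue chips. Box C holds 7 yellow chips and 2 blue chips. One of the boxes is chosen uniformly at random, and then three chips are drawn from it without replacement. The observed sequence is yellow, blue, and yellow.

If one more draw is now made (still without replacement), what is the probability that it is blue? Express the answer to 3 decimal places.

The likelihood of the observed sequence under each hypothesis: P(data | box A) = (11/12)(1/11)(10/10) = 1/12; P(data | box B) = (4/7)(3/6)(3/5) = 6/35; P(data | box C) = (7/9)(2/8)(6/7) = 1/6.
Multiplying each by its prior: 1/3 · 1/12 = 1/36, 1/3 · 6/35 = 2/35, 1/3 · 1/6 = 1/18; summing to 59/420.
The posterior is then P(box A | data) = 35/177, P(box B | data) = 24/59, P(box C | data) = 70/177.
The predictive probability is P(blue next | data) = (0)(35/177) + (1/2)(24/59) + (1/6)(70/177) = 143/531.

0.269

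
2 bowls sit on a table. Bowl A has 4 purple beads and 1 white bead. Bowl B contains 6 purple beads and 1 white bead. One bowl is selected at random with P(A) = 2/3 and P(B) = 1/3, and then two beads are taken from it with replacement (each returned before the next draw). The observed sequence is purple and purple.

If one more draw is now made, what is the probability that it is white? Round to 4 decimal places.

0.1792

For each hypothesis, P(data | H) works out to: P(data | bowl A) = (4/5)(4/5) = 0.64; P(data | bowl B) = (6/7)(6/7) = 0.73469.
Multiplying each by its prior: 2/3 · 0.64 = 0.42667, 1/3 · 0.73469 = 0.2449; summing to 0.67156.
The posterior is then P(bowl A | data) = 0.63533, P(bowl B | data) = 0.36467.
So P(white next | data) = Σ P(white next | H) P(H | data) = (1/5)(0.63533) + (1/7)(0.36467) = 0.17916.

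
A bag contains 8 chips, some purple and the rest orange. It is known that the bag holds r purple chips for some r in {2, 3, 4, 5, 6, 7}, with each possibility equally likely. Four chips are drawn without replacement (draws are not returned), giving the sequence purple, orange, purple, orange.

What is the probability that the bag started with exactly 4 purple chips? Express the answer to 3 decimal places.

0.286

For each hypothesis, P(data | H) works out to: P(data | r = 2) = (2/8)(6/7)(1/6)(5/5) = 1/28; P(data | r = 3) = (3/8)(5/7)(2/6)(4/5) = 1/14; P(data | r = 4) = (4/8)(4/7)(3/6)(3/5) = 3/35; P(data | r = 5) = (5/8)(3/7)(4/6)(2/5) = 1/14; P(data | r = 6) = (6/8)(2/7)(5/6)(1/5) = 1/28; P(data | r = 7) = (7/8)(1/7)(6/6)(0/5) = 0.
Weighting by the prior gives 1/6 · 1/28 = 1/168, 1/6 · 1/14 = 1/84, 1/6 · 3/35 = 1/70, 1/6 · 1/14 = 1/84, 1/6 · 1/28 = 1/168, 1/6 · 0 = 0; with total 1/20.
So P(r = 4 | data) = (1/70) / (1/20) = 2/7.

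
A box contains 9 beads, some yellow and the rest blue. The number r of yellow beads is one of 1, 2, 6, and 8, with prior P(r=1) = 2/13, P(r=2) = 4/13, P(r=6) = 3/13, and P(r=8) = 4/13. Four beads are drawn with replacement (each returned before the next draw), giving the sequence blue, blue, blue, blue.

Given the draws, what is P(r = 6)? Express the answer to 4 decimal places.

0.0135

For each hypothesis, P(data | H) works out to: P(data | r = 1) = (8/9)(8/9)(8/9)(8/9) = 0.6243; P(data | r = 2) = (7/9)(7/9)(7/9)(7/9) = 0.36595; P(data | r = 6) = (3/9)(3/9)(3/9)(3/9) = 0.012346; P(data | r = 8) = (1/9)(1/9)(1/9)(1/9) = 0.00015242.
Multiplying each by its prior: 2/13 · 0.6243 = 0.096045, 4/13 · 0.36595 = 0.1126, 3/13 · 0.012346 = 0.002849, 4/13 · 0.00015242 = 4.6897e-05; these sum to 0.21154.
So P(r = 6 | data) = (0.002849) / (0.21154) = 0.013468.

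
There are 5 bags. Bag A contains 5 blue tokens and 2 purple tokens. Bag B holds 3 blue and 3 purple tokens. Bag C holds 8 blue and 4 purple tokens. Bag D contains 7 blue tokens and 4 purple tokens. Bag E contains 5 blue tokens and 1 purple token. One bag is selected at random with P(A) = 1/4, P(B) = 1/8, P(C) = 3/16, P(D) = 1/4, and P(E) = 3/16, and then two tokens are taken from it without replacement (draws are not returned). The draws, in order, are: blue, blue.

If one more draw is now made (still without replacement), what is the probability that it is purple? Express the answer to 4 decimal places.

The likelihood of the observed sequence under each hypothesis: P(data | bag A) = (5/7)(4/6) = 10/21; P(data | bag B) = (3/6)(2/5) = 1/5; P(data | bag C) = (8/12)(7/11) = 14/33; P(data | bag D) = (7/11)(6/10) = 21/55; P(data | bag E) = (5/6)(4/5) = 2/3.
The prior-weighted likelihoods are 1/4 · 10/21 = 5/42, 1/8 · 1/5 = 1/40, 3/16 · 14/33 = 7/88, 1/4 · 21/55 = 21/220, 3/16 · 2/3 = 1/8; summing to 373/840.
Normalising, the posterior is P(bag A | data) = 0.2681, P(bag B | data) = 0.0563, P(bag C | data) = 0.17914, P(bag D | data) = 0.21496, P(bag E | data) = 0.2815.
Averaging over the posterior, P(purple next | data) = (2/5)(0.2681) + (3/4)(0.0563) + (2/5)(0.17914) + (4/9)(0.21496) + (1/4)(0.2815) = 0.38703.

0.3870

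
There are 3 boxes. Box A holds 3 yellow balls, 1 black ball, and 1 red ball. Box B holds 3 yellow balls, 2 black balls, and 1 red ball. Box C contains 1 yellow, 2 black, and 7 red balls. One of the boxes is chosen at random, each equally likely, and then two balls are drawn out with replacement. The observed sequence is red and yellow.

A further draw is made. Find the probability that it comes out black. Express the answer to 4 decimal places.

0.2407

The likelihood of the observed sequence under each hypothesis: P(data | box A) = (1/5)(3/5) = 3/25; P(data | box B) = (1/6)(3/6) = 1/12; P(data | box C) = (7/10)(1/10) = 7/100.
The prior-weighted likelihoods are 1/3 · 3/25 = 1/25, 1/3 · 1/12 = 1/36, 1/3 · 7/100 = 7/300; summing to 41/450.
Dividing through by the total gives posterior P(box A | data) = 18/41, P(box B | data) = 25/82, P(box C | data) = 21/82.
The predictive probability is P(black next | data) = (1/5)(18/41) + (1/3)(25/82) + (1/5)(21/82) = 148/615.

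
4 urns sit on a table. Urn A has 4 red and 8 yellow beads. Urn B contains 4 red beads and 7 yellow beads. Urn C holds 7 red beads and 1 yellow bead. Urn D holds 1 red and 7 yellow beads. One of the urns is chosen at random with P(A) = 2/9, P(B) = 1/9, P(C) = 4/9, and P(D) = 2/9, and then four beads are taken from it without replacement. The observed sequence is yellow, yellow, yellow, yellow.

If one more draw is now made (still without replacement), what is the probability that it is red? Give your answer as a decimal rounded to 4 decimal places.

Compute the likelihood of the observed sequence for each case: P(data | urn A) = (8/12)(7/11)(6/10)(5/9) = 14/99; P(data | urn B) = (7/11)(6/10)(5/9)(4/8) = 7/66; P(data | urn C) = (1/8)(0/7) = 0; P(data | urn D) = (7/8)(6/7)(5/6)(4/5) = 1/2.
Weighting by the prior gives 2/9 · 14/99 = 28/891, 1/9 · 7/66 = 7/594, 4/9 · 0 = 0, 2/9 · 1/2 = 1/9; summing to 25/162.
Dividing through by the total gives posterior P(urn A | data) = 56/275, P(urn B | data) = 21/275, P(urn C | data) = 0, P(urn D | data) = 18/25.
Averaging over the posterior, P(red next | data) = (1/2)(56/275) + (4/7)(21/275) + (1/4)(18/25) = 179/550.

0.3255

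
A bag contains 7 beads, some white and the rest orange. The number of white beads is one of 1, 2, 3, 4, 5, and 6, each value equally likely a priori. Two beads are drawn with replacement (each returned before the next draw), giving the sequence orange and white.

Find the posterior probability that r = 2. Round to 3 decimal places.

0.179

For each hypothesis, P(data | H) works out to: P(data | r = 1) = (6/7)(1/7) = 6/49; P(data | r = 2) = (5/7)(2/7) = 10/49; P(data | r = 3) = (4/7)(3/7) = 12/49; P(data | r = 4) = (3/7)(4/7) = 12/49; P(data | r = 5) = (2/7)(5/7) = 10/49; P(data | r = 6) = (1/7)(6/7) = 6/49.
Weighting by the prior gives 1/6 · 6/49 = 1/49, 1/6 · 10/49 = 5/147, 1/6 · 12/49 = 2/49, 1/6 · 12/49 = 2/49, 1/6 · 10/49 = 5/147, 1/6 · 6/49 = 1/49; summing to 4/21.
By Bayes' rule, P(r = 2 | data) = (5/147) / (4/21) = 5/28.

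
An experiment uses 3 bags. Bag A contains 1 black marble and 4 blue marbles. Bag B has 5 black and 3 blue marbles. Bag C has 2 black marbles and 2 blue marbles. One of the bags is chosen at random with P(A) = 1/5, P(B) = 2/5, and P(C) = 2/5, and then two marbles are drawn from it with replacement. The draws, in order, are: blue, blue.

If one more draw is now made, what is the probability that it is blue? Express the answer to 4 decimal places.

For each hypothesis, P(data | H) works out to: P(data | bag A) = (4/5)(4/5) = 0.64; P(data | bag B) = (3/8)(3/8) = 0.14062; P(data | bag C) = (2/4)(2/4) = 0.25.
Weighting by the prior gives 1/5 · 0.64 = 0.128, 2/5 · 0.14062 = 0.05625, 2/5 · 0.25 = 0.1; with total 0.28425.
Dividing through by the total gives posterior P(bag A | data) = 0.45031, P(bag B | data) = 0.19789, P(bag C | data) = 0.3518.
So P(blue next | data) = Σ P(blue next | H) P(H | data) = (4/5)(0.45031) + (3/8)(0.19789) + (1/2)(0.3518) = 0.61036.

0.6104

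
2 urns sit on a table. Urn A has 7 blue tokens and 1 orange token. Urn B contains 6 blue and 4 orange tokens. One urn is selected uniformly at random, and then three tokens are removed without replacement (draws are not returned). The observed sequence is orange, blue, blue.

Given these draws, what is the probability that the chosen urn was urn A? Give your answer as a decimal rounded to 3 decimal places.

Compute the likelihood of the observed sequence for each case: P(data | urn A) = (1/8)(7/7)(6/6) = 1/8; P(data | urn B) = (4/10)(6/9)(5/8) = 1/6.
Weighting by the prior gives 1/2 · 1/8 = 1/16, 1/2 · 1/6 = 1/12; summing to 7/48.
Hence P(urn A | data) = (1/16) / (7/48) = 3/7.

0.429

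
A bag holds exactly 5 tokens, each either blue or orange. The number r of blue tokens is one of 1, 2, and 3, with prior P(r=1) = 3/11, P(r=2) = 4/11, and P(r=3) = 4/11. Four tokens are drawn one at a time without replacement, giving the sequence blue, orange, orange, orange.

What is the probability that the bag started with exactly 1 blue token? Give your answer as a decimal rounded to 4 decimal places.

Compute the likelihood of the observed sequence for each case: P(data | r = 1) = (1/5)(4/4)(3/3)(2/2) = 1/5; P(data | r = 2) = (2/5)(3/4)(2/3)(1/2) = 1/10; P(data | r = 3) = (3/5)(2/4)(1/3)(0/2) = 0.
Weighting by the prior gives 3/11 · 1/5 = 3/55, 4/11 · 1/10 = 2/55, 4/11 · 0 = 0; these sum to 1/11.
By Bayes' rule, P(r = 1 | data) = (3/55) / (1/11) = 3/5.

0.6000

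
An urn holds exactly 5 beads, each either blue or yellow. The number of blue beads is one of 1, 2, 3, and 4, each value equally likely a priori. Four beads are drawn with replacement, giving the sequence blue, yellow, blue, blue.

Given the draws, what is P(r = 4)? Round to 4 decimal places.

0.4384

The likelihood of the observed sequence under each hypothesis: P(data | r = 1) = (1/5)(4/5)(1/5)(1/5) = 0.0064; P(data | r = 2) = (2/5)(3/5)(2/5)(2/5) = 0.0384; P(data | r = 3) = (3/5)(2/5)(3/5)(3/5) = 0.0864; P(data | r = 4) = (4/5)(1/5)(4/5)(4/5) = 0.1024.
Weighting by the prior gives 1/4 · 0.0064 = 0.0016, 1/4 · 0.0384 = 0.0096, 1/4 · 0.0864 = 0.0216, 1/4 · 0.1024 = 0.0256; with total 0.0584.
Hence P(r = 4 | data) = (0.0256) / (0.0584) = 0.43836.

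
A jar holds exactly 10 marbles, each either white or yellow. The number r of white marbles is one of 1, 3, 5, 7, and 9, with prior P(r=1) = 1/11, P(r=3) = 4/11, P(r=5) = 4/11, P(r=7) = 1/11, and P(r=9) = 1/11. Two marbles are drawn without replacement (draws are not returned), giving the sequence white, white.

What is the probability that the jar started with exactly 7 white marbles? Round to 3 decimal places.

0.193

For each hypothesis, P(data | H) works out to: P(data | r = 1) = (1/10)(0/9) = 0; P(data | r = 3) = (3/10)(2/9) = 1/15; P(data | r = 5) = (5/10)(4/9) = 2/9; P(data | r = 7) = (7/10)(6/9) = 7/15; P(data | r = 9) = (9/10)(8/9) = 4/5.
Multiplying each by its prior: 1/11 · 0 = 0, 4/11 · 1/15 = 4/165, 4/11 · 2/9 = 8/99, 1/11 · 7/15 = 7/165, 1/11 · 4/5 = 4/55; with total 109/495.
Hence P(r = 7 | data) = (7/165) / (109/495) = 21/109.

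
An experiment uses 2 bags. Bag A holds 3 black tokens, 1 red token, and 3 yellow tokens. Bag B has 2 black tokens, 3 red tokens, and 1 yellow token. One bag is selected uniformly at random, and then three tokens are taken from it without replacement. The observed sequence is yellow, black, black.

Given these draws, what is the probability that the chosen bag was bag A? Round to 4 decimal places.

0.8372

The likelihood of the observed sequence under each hypothesis: P(data | bag A) = (3/7)(3/6)(2/5) = 3/35; P(data | bag B) = (1/6)(2/5)(1/4) = 1/60.
Multiplying each by its prior: 1/2 · 3/35 = 3/70, 1/2 · 1/60 = 1/120; summing to 43/840.
Therefore the posterior P(bag A | data) = (3/70) / (43/840) = 36/43.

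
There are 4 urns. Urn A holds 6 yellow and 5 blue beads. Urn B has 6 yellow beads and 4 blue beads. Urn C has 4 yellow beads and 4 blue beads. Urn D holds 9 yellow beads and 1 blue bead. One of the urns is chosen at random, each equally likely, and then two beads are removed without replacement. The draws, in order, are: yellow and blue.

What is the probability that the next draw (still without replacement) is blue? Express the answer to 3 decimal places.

For each hypothesis, P(data | H) works out to: P(data | urn A) = (6/11)(5/10) = 0.27273; P(data | urn B) = (6/10)(4/9) = 0.26667; P(data | urn C) = (4/8)(4/7) = 0.28571; P(data | urn D) = (9/10)(1/9) = 0.1.
Multiplying each by its prior: 1/4 · 0.27273 = 0.068182, 1/4 · 0.26667 = 0.066667, 1/4 · 0.28571 = 0.071429, 1/4 · 0.1 = 0.025; summing to 0.23128.
The posterior is then P(urn A | data) = 0.29481, P(urn B | data) = 0.28825, P(urn C | data) = 0.30884, P(urn D | data) = 0.1081.
Averaging over the posterior, P(blue next | data) = (4/9)(0.29481) + (3/8)(0.28825) + (1/2)(0.30884) + (0)(0.1081) = 0.39354.

0.394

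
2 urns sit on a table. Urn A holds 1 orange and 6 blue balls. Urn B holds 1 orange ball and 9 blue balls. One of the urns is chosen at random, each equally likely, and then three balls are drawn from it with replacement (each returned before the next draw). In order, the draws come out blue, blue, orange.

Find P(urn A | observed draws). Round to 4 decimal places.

0.5644

For each hypothesis, P(data | H) works out to: P(data | urn A) = (6/7)(6/7)(1/7) = 0.10496; P(data | urn B) = (9/10)(9/10)(1/10) = 0.081.
The prior-weighted likelihoods are 1/2 · 0.10496 = 0.052478, 1/2 · 0.081 = 0.0405; these sum to 0.092978.
Hence P(urn A | data) = (0.052478) / (0.092978) = 0.56441.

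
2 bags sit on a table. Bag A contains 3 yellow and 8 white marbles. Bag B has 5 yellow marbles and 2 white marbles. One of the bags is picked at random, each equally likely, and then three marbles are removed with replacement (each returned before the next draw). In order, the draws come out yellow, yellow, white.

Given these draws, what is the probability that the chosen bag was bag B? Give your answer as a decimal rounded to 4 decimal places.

Compute the likelihood of the observed sequence for each case: P(data | bag A) = (3/11)(3/11)(8/11) = 0.054095; P(data | bag B) = (5/7)(5/7)(2/7) = 0.14577.
The prior-weighted likelihoods are 1/2 · 0.054095 = 0.027047, 1/2 · 0.14577 = 0.072886; summing to 0.099934.
Therefore the posterior P(bag B | data) = (0.072886) / (0.099934) = 0.72935.

0.7293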